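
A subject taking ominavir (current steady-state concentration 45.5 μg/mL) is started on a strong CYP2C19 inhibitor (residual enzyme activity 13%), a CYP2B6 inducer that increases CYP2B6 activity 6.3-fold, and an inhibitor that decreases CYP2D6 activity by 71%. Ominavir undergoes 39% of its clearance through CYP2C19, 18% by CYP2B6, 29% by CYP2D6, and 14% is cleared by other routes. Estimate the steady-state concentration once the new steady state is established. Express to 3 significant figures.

CYP2C19: 0.39 × 0.13 = 0.0507
CYP2B6: 0.18 × 6.3 = 1.134
CYP2D6: 0.29 × 0.29 = 0.0841
Other: 0.14 (unchanged)
Relative clearance = 0.0507 + 1.134 + 0.0841 + 0.14 = 1.4088.
New steady-state concentration = 45.5 / 1.4088 = 32.3 μg/mL (concentration scales inversely with clearance).

32.3 μg/mL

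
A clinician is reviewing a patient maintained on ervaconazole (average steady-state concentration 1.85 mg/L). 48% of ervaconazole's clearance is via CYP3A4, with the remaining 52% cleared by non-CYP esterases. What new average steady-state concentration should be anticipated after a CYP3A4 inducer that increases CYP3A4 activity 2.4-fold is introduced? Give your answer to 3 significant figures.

1.11 mg/L

The CYP3A4 pathway (48% of clearance) increases to 2.4× activity: 0.48 × 2.4 = 1.152.
Non-CYP routes (52%) are unchanged.
New clearance relative to baseline: 1.152 + 0.52 = 1.672.
With dosing unchanged, average steady-state concentration scales as 1/CL: 1.85 / 1.672 = 1.11 mg/L.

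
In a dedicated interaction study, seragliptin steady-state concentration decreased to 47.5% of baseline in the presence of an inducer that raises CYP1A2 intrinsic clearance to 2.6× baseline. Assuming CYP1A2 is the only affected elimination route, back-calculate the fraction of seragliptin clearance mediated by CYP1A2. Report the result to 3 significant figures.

0.691

Let x = fm,CYP1A2. Because steady-state concentration ∝ 1/CL, relative clearance rose to 1/0.475 = 2.105.
Only the CYP1A2 route changed, so 2.105 = x·2.6 + (1 − x), giving x = 0.691.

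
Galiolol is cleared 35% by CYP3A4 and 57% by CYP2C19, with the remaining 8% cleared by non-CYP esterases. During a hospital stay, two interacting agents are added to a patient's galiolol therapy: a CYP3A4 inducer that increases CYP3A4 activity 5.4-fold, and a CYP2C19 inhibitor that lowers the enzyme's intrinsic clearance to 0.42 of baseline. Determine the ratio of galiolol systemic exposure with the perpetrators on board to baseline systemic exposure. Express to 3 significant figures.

0.453

The CYP3A4 pathway (35% of clearance) rises to 5.4× activity: 0.35 × 5.4 = 1.89.
The CYP2C19 pathway (57% of clearance) is reduced to 0.42× activity: 0.57 × 0.42 = 0.2394.
The remaining 8% of clearance is unaffected.
New clearance relative to baseline: 1.89 + 0.2394 + 0.08 = 2.2094.
Systemic exposure ∝ 1/CL: fold-change = 1 / 2.2094 = 0.453.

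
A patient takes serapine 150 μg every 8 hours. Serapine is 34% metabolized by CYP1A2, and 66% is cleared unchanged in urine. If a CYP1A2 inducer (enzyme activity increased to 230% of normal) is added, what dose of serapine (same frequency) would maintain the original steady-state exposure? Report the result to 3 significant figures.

216 μg

The CYP1A2 pathway (34% of clearance) increases to 2.3× activity: 0.34 × 2.3 = 0.782.
The remaining 66% of clearance is unaffected.
New clearance relative to baseline: 0.782 + 0.66 = 1.442.
To maintain the same steady-state level, dose must scale with clearance: new dose = 150 × 1.442 = 216 μg.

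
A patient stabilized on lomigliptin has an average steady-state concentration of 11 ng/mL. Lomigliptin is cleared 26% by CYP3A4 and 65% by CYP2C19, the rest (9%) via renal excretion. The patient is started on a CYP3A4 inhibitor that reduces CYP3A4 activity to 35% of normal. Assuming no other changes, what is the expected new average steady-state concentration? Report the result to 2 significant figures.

13 ng/mL

CYP3A4: 0.26 × 0.35 = 0.091
CYP2C19: 0.65 (unchanged)
Other: 0.09 (unchanged)
New clearance relative to baseline: 0.091 + 0.65 + 0.09 = 0.831.
New average steady-state concentration = baseline ÷ relative clearance = 11 / 0.831 = 13 ng/mL.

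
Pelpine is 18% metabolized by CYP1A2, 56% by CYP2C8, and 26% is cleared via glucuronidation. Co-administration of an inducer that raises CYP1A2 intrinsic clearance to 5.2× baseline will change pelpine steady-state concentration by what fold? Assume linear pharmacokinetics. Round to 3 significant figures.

The CYP1A2 pathway (18% of clearance) rises to 5.2× activity: 0.18 × 5.2 = 0.936.
CYP2C8 (56%) and the residual 26% are unaffected.
New clearance relative to baseline: 0.936 + 0.56 + 0.26 = 1.756.
Since steady-state concentration ∝ 1/CL, the ratio is 1 / 1.756 = 0.569.

0.569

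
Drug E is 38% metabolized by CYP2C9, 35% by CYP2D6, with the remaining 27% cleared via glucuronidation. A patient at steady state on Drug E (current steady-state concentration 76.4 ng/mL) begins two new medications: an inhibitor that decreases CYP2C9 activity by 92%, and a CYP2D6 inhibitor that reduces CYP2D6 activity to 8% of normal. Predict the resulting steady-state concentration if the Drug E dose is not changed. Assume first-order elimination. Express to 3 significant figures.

CYP2C9: 0.38 × 0.08 = 0.0304
CYP2D6: 0.35 × 0.08 = 0.028
Other: 0.27 (unchanged)
Relative clearance = 0.0304 + 0.028 + 0.27 = 0.3284.
Dividing the baseline by the relative clearance: 76.4 / 0.3284 = 233 ng/mL.

233 ng/mL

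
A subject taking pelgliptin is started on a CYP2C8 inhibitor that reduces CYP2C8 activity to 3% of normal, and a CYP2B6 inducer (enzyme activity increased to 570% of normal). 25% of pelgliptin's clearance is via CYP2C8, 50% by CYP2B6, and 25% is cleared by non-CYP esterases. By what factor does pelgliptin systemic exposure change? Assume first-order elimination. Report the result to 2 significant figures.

CYP2C8: 0.25 × 0.03 = 0.0075
CYP2B6: 0.5 × 5.7 = 2.85
Other: 0.25 (unchanged)
CL_new/CL_old = 0.0075 + 2.85 + 0.25 = 3.1075.
Net systemic exposure ratio = 1 / 3.1075 = 0.32.

0.32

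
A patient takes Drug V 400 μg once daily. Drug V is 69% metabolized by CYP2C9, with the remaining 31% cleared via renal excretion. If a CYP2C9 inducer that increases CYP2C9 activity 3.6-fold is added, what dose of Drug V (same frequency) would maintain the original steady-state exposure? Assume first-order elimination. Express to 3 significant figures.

1.12 × 10³ μg

The CYP2C9 pathway (69% of clearance) is boosted to 3.6× activity: 0.69 × 3.6 = 2.484.
The remaining 31% of clearance is unaffected.
Relative clearance = 2.484 + 0.31 = 2.794.
Exposure is unchanged when dose changes in proportion to clearance. New dose = 400 μg × 2.794 = 1.12 × 10³ μg.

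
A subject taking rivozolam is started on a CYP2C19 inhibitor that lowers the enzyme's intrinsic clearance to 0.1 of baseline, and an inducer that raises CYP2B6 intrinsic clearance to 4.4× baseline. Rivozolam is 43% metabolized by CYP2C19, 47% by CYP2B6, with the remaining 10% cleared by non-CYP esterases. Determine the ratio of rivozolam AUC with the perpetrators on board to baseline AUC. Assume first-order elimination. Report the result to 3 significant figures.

The CYP2C19 pathway (43% of clearance) is reduced to 0.1× activity: 0.43 × 0.1 = 0.043.
The CYP2B6 pathway (47% of clearance) is boosted to 4.4× activity: 0.47 × 4.4 = 2.068.
Non-CYP routes (10%) are unchanged.
New clearance relative to baseline: 0.043 + 2.068 + 0.1 = 2.211.
Because AUC varies inversely with clearance, the combined effect is 1 / 2.211 = 0.452.

0.452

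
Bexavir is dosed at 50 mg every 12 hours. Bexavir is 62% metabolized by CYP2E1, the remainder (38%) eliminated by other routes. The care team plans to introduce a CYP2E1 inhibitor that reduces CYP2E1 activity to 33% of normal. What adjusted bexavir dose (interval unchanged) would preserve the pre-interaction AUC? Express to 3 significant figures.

The CYP2E1 pathway (62% of clearance) drops to 0.33× activity: 0.62 × 0.33 = 0.2046.
The remaining 38% of clearance is unaffected.
Relative clearance = 0.2046 + 0.38 = 0.5846.
Css,avg = (dose rate)/CL, so holding Css fixed requires dose ∝ CL: 50 × 0.5846 = 29.2 mg.

29.2 mg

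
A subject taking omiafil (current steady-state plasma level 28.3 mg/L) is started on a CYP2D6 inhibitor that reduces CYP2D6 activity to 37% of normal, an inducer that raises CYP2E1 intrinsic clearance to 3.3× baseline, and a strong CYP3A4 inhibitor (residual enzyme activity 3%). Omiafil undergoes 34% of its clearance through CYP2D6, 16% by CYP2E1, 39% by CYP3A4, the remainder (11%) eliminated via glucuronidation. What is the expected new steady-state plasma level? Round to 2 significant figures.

The CYP2D6 pathway (34% of clearance) falls to 0.37× activity: 0.34 × 0.37 = 0.1258.
The CYP2E1 pathway (16% of clearance) rises to 3.3× activity: 0.16 × 3.3 = 0.528.
The CYP3A4 pathway (39% of clearance) is reduced to 0.03× activity: 0.39 × 0.03 = 0.0117.
Non-CYP routes (11%) are unchanged.
CL_new/CL_old = 0.1258 + 0.528 + 0.0117 + 0.11 = 0.7755.
Dividing the baseline by the relative clearance: 28.3 / 0.7755 = 36 mg/L.

36 mg/L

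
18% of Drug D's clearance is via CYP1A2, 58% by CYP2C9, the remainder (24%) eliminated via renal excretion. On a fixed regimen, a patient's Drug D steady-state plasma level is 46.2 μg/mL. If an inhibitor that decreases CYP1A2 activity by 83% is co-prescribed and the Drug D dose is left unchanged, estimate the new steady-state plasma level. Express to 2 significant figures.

54 μg/mL

The CYP1A2 pathway (18% of clearance) is reduced to 0.17× activity: 0.18 × 0.17 = 0.0306.
CYP2C9 (58%) and the residual 24% are unaffected.
New clearance relative to baseline: 0.0306 + 0.58 + 0.24 = 0.8506.
With dosing unchanged, steady-state plasma level scales as 1/CL: 46.2 / 0.8506 = 54 μg/mL.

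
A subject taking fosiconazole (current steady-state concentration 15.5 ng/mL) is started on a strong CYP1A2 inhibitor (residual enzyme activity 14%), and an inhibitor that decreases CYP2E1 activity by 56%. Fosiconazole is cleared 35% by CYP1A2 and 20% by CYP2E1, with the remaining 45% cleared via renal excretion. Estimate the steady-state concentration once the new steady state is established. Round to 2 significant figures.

26 ng/mL

CYP1A2: 0.35 × 0.14 = 0.049
CYP2E1: 0.2 × 0.44 = 0.088
Other: 0.45 (unchanged)
CL_new/CL_old = 0.049 + 0.088 + 0.45 = 0.587.
New steady-state concentration = 15.5 / 0.587 = 26 ng/mL (concentration scales inversely with clearance).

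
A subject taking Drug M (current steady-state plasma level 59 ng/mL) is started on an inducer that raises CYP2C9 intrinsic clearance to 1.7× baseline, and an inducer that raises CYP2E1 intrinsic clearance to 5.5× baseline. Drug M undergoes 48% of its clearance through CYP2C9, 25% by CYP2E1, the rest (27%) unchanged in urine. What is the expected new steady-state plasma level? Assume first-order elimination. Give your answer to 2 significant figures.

24 ng/mL

The CYP2C9 pathway (48% of clearance) is boosted to 1.7× activity: 0.48 × 1.7 = 0.816.
The CYP2E1 pathway (25% of clearance) is boosted to 5.5× activity: 0.25 × 5.5 = 1.375.
The remaining 27% of clearance is unaffected.
Relative clearance = 0.816 + 1.375 + 0.27 = 2.461.
Steady-state plasma level ∝ 1/CL: new value = 59 / 2.461 = 24 ng/mL.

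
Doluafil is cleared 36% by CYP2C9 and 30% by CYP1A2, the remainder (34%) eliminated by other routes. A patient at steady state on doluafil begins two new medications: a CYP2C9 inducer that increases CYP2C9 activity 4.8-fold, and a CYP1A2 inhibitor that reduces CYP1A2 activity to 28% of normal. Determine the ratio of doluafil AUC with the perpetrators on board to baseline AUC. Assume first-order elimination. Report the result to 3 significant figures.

The CYP2C9 pathway (36% of clearance) rises to 4.8× activity: 0.36 × 4.8 = 1.728.
The CYP1A2 pathway (30% of clearance) falls to 0.28× activity: 0.3 × 0.28 = 0.084.
The remaining 34% of clearance is unaffected.
Relative clearance = 1.728 + 0.084 + 0.34 = 2.152.
AUC ∝ 1/CL: fold-change = 1 / 2.152 = 0.465.

0.465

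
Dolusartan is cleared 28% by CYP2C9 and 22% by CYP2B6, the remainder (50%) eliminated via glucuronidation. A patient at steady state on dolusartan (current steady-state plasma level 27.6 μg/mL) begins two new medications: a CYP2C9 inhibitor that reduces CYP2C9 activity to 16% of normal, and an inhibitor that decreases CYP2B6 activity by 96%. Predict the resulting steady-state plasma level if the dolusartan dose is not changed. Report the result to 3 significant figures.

49.9 μg/mL

The CYP2C9 pathway (28% of clearance) is reduced to 0.16× activity: 0.28 × 0.16 = 0.0448.
The CYP2B6 pathway (22% of clearance) drops to 0.04× activity: 0.22 × 0.04 = 0.0088.
Non-CYP routes (50%) are unchanged.
CL_new/CL_old = 0.0448 + 0.0088 + 0.5 = 0.5536.
Dividing the baseline by the relative clearance: 27.6 / 0.5536 = 49.9 μg/mL.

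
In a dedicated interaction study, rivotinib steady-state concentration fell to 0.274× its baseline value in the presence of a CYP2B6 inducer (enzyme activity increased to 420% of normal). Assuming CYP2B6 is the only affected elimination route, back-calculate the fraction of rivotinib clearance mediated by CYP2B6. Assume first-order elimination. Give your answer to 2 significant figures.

Let x = fm,CYP2B6. Because steady-state concentration ∝ 1/CL, relative clearance rose to 1/0.274 = 3.65.
Only the CYP2B6 route changed, so 3.65 = x·4.2 + (1 − x), giving x = 0.83.

0.83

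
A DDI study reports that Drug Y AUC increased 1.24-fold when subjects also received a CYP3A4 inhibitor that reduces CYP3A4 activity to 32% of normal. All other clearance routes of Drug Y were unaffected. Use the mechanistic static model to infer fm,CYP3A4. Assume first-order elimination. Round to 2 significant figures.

0.28

Let x = fm,CYP3A4. Because AUC ∝ 1/CL, relative clearance fell to 1/1.24 = 0.8065.
Only the CYP3A4 route changed, so 0.8065 = x·0.32 + (1 − x), giving x = 0.28.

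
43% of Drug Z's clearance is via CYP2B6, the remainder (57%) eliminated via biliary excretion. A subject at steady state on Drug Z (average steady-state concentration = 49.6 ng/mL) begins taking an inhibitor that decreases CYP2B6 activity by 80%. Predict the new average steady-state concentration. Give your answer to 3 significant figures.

75.6 ng/mL

The CYP2B6 pathway (43% of clearance) is reduced to 0.2× activity: 0.43 × 0.2 = 0.086.
Non-CYP routes (57%) are unchanged.
CL_new/CL_old = 0.086 + 0.57 = 0.656.
New average steady-state concentration = baseline ÷ relative clearance = 49.6 / 0.656 = 75.6 ng/mL.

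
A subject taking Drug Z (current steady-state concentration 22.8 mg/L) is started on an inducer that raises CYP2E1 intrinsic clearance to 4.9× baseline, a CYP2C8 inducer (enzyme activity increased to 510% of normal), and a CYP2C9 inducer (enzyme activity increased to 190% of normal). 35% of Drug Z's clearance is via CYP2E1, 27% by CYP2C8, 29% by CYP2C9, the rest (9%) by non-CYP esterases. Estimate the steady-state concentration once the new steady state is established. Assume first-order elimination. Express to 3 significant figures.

The CYP2E1 pathway (35% of clearance) rises to 4.9× activity: 0.35 × 4.9 = 1.715.
The CYP2C8 pathway (27% of clearance) increases to 5.1× activity: 0.27 × 5.1 = 1.377.
The CYP2C9 pathway (29% of clearance) increases to 1.9× activity: 0.29 × 1.9 = 0.551.
Non-CYP routes (9%) are unchanged.
Relative clearance = 1.715 + 1.377 + 0.551 + 0.09 = 3.733.
Steady-state concentration ∝ 1/CL: new value = 22.8 / 3.733 = 6.11 mg/L.

6.11 mg/L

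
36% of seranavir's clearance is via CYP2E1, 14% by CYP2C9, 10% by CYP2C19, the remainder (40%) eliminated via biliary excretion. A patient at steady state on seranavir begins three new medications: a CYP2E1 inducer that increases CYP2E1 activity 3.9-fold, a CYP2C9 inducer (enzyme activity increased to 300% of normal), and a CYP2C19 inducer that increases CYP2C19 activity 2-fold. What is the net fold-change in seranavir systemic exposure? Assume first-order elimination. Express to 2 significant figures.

The CYP2E1 pathway (36% of clearance) increases to 3.9× activity: 0.36 × 3.9 = 1.404.
The CYP2C9 pathway (14% of clearance) increases to 3× activity: 0.14 × 3 = 0.42.
The CYP2C19 pathway (10% of clearance) is boosted to 2× activity: 0.1 × 2 = 0.2.
The remaining 40% of clearance is unaffected.
Relative clearance = 1.404 + 0.42 + 0.2 + 0.4 = 2.424.
Systemic exposure ∝ 1/CL: fold-change = 1 / 2.424 = 0.41.

0.41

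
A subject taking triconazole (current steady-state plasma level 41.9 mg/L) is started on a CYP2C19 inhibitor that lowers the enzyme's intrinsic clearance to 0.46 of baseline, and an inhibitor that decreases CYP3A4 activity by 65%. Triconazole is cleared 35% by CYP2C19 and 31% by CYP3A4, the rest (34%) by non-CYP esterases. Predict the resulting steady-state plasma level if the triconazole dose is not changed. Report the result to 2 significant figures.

The CYP2C19 pathway (35% of clearance) is reduced to 0.46× activity: 0.35 × 0.46 = 0.161.
The CYP3A4 pathway (31% of clearance) is reduced to 0.35× activity: 0.31 × 0.35 = 0.1085.
The remaining 34% of clearance is unaffected.
CL_new/CL_old = 0.161 + 0.1085 + 0.34 = 0.6095.
Dividing the baseline by the relative clearance: 41.9 / 0.6095 = 69 mg/L.

69 mg/L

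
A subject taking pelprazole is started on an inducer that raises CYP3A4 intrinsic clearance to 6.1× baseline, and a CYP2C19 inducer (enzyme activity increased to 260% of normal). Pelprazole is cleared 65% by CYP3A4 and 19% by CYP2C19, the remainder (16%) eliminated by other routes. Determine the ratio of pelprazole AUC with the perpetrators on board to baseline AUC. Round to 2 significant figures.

The CYP3A4 pathway (65% of clearance) increases to 6.1× activity: 0.65 × 6.1 = 3.965.
The CYP2C19 pathway (19% of clearance) rises to 2.6× activity: 0.19 × 2.6 = 0.494.
Non-CYP routes (16%) are unchanged.
New clearance relative to baseline: 3.965 + 0.494 + 0.16 = 4.619.
Net AUC ratio = 1 / 4.619 = 0.22.

0.22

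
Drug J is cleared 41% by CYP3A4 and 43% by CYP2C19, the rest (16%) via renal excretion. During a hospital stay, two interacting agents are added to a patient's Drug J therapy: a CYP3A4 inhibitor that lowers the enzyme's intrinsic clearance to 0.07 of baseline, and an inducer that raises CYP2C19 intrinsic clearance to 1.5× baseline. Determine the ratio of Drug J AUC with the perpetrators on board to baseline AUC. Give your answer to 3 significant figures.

1.20

CYP3A4: 0.41 × 0.07 = 0.0287
CYP2C19: 0.43 × 1.5 = 0.645
Other: 0.16 (unchanged)
CL_new/CL_old = 0.0287 + 0.645 + 0.16 = 0.8337.
Because AUC varies inversely with clearance, the combined effect is 1 / 0.8337 = 1.20.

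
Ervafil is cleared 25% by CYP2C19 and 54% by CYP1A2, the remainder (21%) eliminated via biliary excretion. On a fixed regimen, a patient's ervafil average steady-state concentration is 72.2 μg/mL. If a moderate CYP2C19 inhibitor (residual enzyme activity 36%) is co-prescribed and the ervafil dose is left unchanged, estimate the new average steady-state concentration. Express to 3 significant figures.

The CYP2C19 pathway (25% of clearance) is reduced to 0.36× activity: 0.25 × 0.36 = 0.09.
CYP1A2 (54%) and the residual 21% are unaffected.
New clearance relative to baseline: 0.09 + 0.54 + 0.21 = 0.84.
With dosing unchanged, average steady-state concentration scales as 1/CL: 72.2 / 0.84 = 86.0 μg/mL.

86.0 μg/mL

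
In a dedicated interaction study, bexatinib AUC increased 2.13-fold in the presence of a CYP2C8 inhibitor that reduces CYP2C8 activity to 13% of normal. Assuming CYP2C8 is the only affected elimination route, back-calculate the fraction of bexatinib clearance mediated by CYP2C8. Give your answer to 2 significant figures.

CL'/CL = 1 / 2.13 = 0.4695
0.13·fm + (1 − fm) = 0.4695
fm = (0.4695 − 1) / (0.13 − 1) = 0.61

0.61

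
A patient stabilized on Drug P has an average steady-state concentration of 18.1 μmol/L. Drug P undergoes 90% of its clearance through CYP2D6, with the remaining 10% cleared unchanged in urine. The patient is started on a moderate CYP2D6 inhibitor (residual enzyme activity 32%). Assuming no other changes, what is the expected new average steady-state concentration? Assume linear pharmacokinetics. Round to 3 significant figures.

46.6 μmol/L

The CYP2D6 pathway (90% of clearance) drops to 0.32× activity: 0.9 × 0.32 = 0.288.
Non-CYP routes (10%) are unchanged.
Relative clearance = 0.288 + 0.1 = 0.388.
Average steady-state concentration ∝ 1/CL, so new value = 18.1 / 0.388 = 46.6 μmol/L.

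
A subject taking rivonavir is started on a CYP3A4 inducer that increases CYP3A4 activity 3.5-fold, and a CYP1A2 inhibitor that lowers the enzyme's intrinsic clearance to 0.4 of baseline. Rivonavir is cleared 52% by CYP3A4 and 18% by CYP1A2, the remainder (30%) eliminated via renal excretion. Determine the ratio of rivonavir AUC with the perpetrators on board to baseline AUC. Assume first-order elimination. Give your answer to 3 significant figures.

0.456

CYP3A4: 0.52 × 3.5 = 1.82
CYP1A2: 0.18 × 0.4 = 0.072
Other: 0.3 (unchanged)
CL_new/CL_old = 1.82 + 0.072 + 0.3 = 2.192.
AUC ∝ 1/CL: fold-change = 1 / 2.192 = 0.456.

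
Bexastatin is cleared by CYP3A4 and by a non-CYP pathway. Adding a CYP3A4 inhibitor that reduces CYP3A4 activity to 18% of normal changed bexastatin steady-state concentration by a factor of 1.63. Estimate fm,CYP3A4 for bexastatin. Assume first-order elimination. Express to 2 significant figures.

Let x = fm,CYP3A4. Because steady-state concentration ∝ 1/CL, relative clearance fell to 1/1.63 = 0.6135.
Only the CYP3A4 route changed, so 0.6135 = x·0.18 + (1 − x), giving x = 0.47.

0.47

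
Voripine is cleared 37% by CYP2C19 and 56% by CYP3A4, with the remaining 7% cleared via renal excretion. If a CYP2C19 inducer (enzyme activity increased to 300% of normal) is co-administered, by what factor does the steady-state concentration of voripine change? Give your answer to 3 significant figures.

The CYP2C19 pathway (37% of clearance) rises to 3× activity: 0.37 × 3 = 1.11.
CYP3A4 (56%) and the residual 7% are unaffected.
Relative clearance = 1.11 + 0.56 + 0.07 = 1.74.
Steady-state concentration ratio = CL_old/CL_new = 1 / 1.74 = 0.575.

0.575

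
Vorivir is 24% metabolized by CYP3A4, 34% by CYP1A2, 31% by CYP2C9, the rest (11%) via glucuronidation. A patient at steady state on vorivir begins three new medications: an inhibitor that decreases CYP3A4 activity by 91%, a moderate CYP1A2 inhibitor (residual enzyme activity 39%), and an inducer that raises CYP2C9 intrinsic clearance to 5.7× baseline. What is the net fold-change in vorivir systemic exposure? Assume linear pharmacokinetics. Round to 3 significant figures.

0.492

CYP3A4: 0.24 × 0.09 = 0.0216
CYP1A2: 0.34 × 0.39 = 0.1326
CYP2C9: 0.31 × 5.7 = 1.767
Other: 0.11 (unchanged)
CL_new/CL_old = 0.0216 + 0.1326 + 1.767 + 0.11 = 2.0312.
Systemic exposure ∝ 1/CL: fold-change = 1 / 2.0312 = 0.492.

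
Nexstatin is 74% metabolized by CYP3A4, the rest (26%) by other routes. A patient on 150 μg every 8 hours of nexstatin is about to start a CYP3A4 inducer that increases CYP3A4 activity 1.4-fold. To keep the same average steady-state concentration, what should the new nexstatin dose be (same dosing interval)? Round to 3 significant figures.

The CYP3A4 pathway (74% of clearance) is boosted to 1.4× activity: 0.74 × 1.4 = 1.036.
Non-CYP routes (26%) are unchanged.
CL_new/CL_old = 1.036 + 0.26 = 1.296.
Css,avg = (dose rate)/CL, so holding Css fixed requires dose ∝ CL: 150 × 1.296 = 194 μg.

194 μg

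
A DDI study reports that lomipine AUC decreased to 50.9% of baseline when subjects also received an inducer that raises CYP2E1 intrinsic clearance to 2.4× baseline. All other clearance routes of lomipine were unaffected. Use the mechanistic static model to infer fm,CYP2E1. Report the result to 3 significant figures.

Let fm be the CYP2E1 fraction. New clearance relative to baseline = fm × 2.4 + (1 − fm).
AUC ratio = 1 / (new CL fraction), so new CL fraction = 1 / 0.509 = 1.965.
fm × 2.4 + 1 − fm = 1.965  ⇒  fm × (2.4 − 1) = 0.9646  ⇒  fm = 0.689.

0.689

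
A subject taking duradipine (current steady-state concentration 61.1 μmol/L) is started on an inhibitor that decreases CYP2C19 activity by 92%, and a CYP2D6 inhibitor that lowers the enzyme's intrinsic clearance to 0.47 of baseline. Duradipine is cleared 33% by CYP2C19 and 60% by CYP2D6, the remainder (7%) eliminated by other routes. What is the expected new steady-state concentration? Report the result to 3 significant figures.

161 μmol/L

CYP2C19: 0.33 × 0.08 = 0.0264
CYP2D6: 0.6 × 0.47 = 0.282
Other: 0.07 (unchanged)
CL_new/CL_old = 0.0264 + 0.282 + 0.07 = 0.3784.
New steady-state concentration = 61.1 / 0.3784 = 161 μmol/L (concentration scales inversely with clearance).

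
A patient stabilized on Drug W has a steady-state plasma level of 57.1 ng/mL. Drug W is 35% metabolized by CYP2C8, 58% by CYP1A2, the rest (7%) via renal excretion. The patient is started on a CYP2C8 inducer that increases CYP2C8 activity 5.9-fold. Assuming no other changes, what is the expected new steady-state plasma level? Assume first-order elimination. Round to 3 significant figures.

CYP2C8: 0.35 × 5.9 = 2.065
CYP1A2: 0.58 (unchanged)
Other: 0.07 (unchanged)
CL_new/CL_old = 2.065 + 0.58 + 0.07 = 2.715.
With dosing unchanged, steady-state plasma level scales as 1/CL: 57.1 / 2.715 = 21.0 ng/mL.

21.0 ng/mL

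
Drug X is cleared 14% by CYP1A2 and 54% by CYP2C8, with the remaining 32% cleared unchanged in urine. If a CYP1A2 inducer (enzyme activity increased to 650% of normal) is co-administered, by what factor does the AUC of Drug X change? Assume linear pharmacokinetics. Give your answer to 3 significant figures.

The CYP1A2 pathway (14% of clearance) rises to 6.5× activity: 0.14 × 6.5 = 0.91.
CYP2C8 (54%) and the residual 32% are unaffected.
CL_new/CL_old = 0.91 + 0.54 + 0.32 = 1.77.
AUC is inversely proportional to clearance, so the fold-change is 1 / 1.77 = 0.565.

0.565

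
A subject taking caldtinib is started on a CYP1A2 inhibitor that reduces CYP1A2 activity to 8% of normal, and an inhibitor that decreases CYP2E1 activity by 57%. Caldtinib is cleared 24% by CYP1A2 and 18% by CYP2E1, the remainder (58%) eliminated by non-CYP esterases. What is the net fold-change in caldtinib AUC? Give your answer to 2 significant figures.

The CYP1A2 pathway (24% of clearance) falls to 0.08× activity: 0.24 × 0.08 = 0.0192.
The CYP2E1 pathway (18% of clearance) drops to 0.43× activity: 0.18 × 0.43 = 0.0774.
The remaining 58% of clearance is unaffected.
New clearance relative to baseline: 0.0192 + 0.0774 + 0.58 = 0.6766.
Net AUC ratio = 1 / 0.6766 = 1.5.

1.5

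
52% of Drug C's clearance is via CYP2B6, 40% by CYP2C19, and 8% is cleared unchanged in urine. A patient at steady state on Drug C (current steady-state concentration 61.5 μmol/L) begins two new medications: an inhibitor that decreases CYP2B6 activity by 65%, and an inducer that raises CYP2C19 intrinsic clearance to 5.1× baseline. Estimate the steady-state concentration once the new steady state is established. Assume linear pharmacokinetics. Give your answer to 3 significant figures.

The CYP2B6 pathway (52% of clearance) drops to 0.35× activity: 0.52 × 0.35 = 0.182.
The CYP2C19 pathway (40% of clearance) rises to 5.1× activity: 0.4 × 5.1 = 2.04.
Non-CYP routes (8%) are unchanged.
New clearance relative to baseline: 0.182 + 2.04 + 0.08 = 2.302.
Dividing the baseline by the relative clearance: 61.5 / 2.302 = 26.7 μmol/L.

26.7 μmol/L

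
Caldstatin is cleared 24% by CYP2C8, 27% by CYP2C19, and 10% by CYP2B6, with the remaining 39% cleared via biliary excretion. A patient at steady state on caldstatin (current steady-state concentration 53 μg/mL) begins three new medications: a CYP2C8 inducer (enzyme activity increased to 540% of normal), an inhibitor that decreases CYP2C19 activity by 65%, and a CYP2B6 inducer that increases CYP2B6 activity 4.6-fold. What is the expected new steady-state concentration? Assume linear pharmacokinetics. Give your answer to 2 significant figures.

The CYP2C8 pathway (24% of clearance) increases to 5.4× activity: 0.24 × 5.4 = 1.296.
The CYP2C19 pathway (27% of clearance) falls to 0.35× activity: 0.27 × 0.35 = 0.0945.
The CYP2B6 pathway (10% of clearance) is boosted to 4.6× activity: 0.1 × 4.6 = 0.46.
Non-CYP routes (39%) are unchanged.
Relative clearance = 1.296 + 0.0945 + 0.46 + 0.39 = 2.2405.
New steady-state concentration = 53 / 2.2405 = 24 μg/mL (concentration scales inversely with clearance).

24 μg/mL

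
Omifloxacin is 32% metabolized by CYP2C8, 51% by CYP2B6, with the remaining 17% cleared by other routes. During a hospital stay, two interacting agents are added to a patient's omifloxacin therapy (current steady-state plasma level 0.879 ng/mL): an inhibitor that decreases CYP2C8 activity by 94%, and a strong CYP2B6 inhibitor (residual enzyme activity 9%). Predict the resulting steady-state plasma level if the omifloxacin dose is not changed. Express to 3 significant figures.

CYP2C8: 0.32 × 0.06 = 0.0192
CYP2B6: 0.51 × 0.09 = 0.0459
Other: 0.17 (unchanged)
Relative clearance = 0.0192 + 0.0459 + 0.17 = 0.2351.
Dividing the baseline by the relative clearance: 0.879 / 0.2351 = 3.74 ng/mL.

3.74 ng/mL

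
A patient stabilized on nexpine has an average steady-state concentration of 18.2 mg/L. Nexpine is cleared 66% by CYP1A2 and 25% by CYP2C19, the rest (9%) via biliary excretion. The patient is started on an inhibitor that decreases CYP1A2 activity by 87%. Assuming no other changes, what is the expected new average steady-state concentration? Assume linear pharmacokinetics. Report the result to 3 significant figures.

42.7 mg/L

The CYP1A2 pathway (66% of clearance) falls to 0.13× activity: 0.66 × 0.13 = 0.0858.
CYP2C19 (25%) and the residual 9% are unaffected.
CL_new/CL_old = 0.0858 + 0.25 + 0.09 = 0.4258.
Average steady-state concentration ∝ 1/CL, so new value = 18.2 / 0.4258 = 42.7 mg/L.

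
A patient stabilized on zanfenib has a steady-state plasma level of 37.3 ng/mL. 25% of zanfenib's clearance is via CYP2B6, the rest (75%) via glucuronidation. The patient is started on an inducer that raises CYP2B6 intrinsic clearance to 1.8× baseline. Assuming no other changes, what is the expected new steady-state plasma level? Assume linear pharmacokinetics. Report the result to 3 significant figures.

31.1 ng/mL

The CYP2B6 pathway (25% of clearance) rises to 1.8× activity: 0.25 × 1.8 = 0.45.
The remaining 75% of clearance is unaffected.
New clearance relative to baseline: 0.45 + 0.75 = 1.2.
Steady-state plasma level ∝ 1/CL, so new value = 37.3 / 1.2 = 31.1 ng/mL.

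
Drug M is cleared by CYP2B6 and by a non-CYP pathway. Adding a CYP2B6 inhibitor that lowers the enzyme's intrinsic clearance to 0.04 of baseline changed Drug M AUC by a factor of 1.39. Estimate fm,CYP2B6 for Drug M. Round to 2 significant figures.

CL'/CL = 1 / 1.39 = 0.7194
0.04·fm + (1 − fm) = 0.7194
fm = (0.7194 − 1) / (0.04 − 1) = 0.29

0.29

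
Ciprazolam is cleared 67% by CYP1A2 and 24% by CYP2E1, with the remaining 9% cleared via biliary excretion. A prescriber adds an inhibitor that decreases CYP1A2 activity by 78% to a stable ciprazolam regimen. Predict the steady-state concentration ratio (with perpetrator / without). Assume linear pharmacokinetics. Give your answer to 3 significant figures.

The CYP1A2 pathway (67% of clearance) is reduced to 0.22× activity: 0.67 × 0.22 = 0.1474.
CYP2E1 (24%) and the residual 9% are unaffected.
Relative clearance = 0.1474 + 0.24 + 0.09 = 0.4774.
Steady-state concentration ratio = CL_old/CL_new = 1 / 0.4774 = 2.09.

2.09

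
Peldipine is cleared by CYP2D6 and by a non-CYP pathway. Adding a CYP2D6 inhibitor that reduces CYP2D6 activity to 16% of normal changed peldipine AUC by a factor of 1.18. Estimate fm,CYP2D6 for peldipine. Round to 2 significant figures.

0.18

Let fm be the CYP2D6 fraction. New clearance relative to baseline = fm × 0.16 + (1 − fm).
AUC ratio = 1 / (new CL fraction), so new CL fraction = 1 / 1.18 = 0.8475.
fm × 0.16 + 1 − fm = 0.8475  ⇒  fm × (0.16 − 1) = −0.1525  ⇒  fm = 0.18.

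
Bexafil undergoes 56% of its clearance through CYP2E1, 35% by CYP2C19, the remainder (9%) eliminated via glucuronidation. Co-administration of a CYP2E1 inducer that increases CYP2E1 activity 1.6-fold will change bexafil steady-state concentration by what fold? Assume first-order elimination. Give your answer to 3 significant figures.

CYP2E1: 0.56 × 1.6 = 0.896
CYP2C19: 0.35 (unchanged)
Other: 0.09 (unchanged)
Relative clearance = 0.896 + 0.35 + 0.09 = 1.336.
Steady-state concentration ratio = CL_old/CL_new = 1 / 1.336 = 0.749.

0.749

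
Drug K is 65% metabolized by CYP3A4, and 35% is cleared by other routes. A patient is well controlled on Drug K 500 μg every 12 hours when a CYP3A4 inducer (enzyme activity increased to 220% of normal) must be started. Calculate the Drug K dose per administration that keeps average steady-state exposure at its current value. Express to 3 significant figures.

CYP3A4: 0.65 × 2.2 = 1.43
Other: 0.35 (unchanged)
CL_new/CL_old = 1.43 + 0.35 = 1.78.
Css,avg = (dose rate)/CL, so holding Css fixed requires dose ∝ CL: 500 × 1.78 = 890 μg.

890 μg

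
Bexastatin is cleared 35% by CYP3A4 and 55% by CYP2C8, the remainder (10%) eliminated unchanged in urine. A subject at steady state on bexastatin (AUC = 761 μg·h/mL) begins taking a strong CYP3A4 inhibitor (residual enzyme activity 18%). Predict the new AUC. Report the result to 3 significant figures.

CYP3A4: 0.35 × 0.18 = 0.063
CYP2C8: 0.55 (unchanged)
Other: 0.1 (unchanged)
Relative clearance = 0.063 + 0.55 + 0.1 = 0.713.
New AUC = baseline ÷ relative clearance = 761 / 0.713 = 1.07 × 10³ μg·h/mL.

1.07 × 10³ μg·h/mL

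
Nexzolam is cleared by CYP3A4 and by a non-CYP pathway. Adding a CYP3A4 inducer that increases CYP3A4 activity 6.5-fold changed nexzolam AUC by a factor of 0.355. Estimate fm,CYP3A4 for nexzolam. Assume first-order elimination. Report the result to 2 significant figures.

0.33

Let x = fm,CYP3A4. Because AUC ∝ 1/CL, relative clearance rose to 1/0.355 = 2.817.
Setting x·6.5 + (1 − x) = 2.817 and solving: x = (2.817 − 1)/(6.5 − 1) = 0.33.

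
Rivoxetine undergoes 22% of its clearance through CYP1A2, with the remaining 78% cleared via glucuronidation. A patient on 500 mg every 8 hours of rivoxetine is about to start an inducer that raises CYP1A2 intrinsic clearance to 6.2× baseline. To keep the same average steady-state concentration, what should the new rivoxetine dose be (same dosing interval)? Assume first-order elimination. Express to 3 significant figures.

CYP1A2: 0.22 × 6.2 = 1.364
Other: 0.78 (unchanged)
CL_new/CL_old = 1.364 + 0.78 = 2.144.
Exposure is unchanged when dose changes in proportion to clearance. New dose = 500 mg × 2.144 = 1.07 × 10³ mg.

1.07 × 10³ mg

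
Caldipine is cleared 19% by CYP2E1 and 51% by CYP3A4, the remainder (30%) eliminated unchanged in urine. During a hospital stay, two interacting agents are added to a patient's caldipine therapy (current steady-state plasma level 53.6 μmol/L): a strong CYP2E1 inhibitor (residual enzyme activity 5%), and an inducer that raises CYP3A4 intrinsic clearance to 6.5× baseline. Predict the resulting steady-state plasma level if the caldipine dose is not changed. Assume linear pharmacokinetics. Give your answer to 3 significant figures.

The CYP2E1 pathway (19% of clearance) is reduced to 0.05× activity: 0.19 × 0.05 = 0.0095.
The CYP3A4 pathway (51% of clearance) increases to 6.5× activity: 0.51 × 6.5 = 3.315.
Non-CYP routes (30%) are unchanged.
Relative clearance = 0.0095 + 3.315 + 0.3 = 3.6245.
Dividing the baseline by the relative clearance: 53.6 / 3.6245 = 14.8 μmol/L.

14.8 μmol/L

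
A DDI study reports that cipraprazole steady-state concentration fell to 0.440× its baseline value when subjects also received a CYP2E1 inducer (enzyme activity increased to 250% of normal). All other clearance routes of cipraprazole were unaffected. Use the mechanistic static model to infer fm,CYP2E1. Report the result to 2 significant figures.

0.85

CL'/CL = 1 / 0.440 = 2.273
2.5·fm + (1 − fm) = 2.273
fm = (2.273 − 1) / (2.5 − 1) = 0.85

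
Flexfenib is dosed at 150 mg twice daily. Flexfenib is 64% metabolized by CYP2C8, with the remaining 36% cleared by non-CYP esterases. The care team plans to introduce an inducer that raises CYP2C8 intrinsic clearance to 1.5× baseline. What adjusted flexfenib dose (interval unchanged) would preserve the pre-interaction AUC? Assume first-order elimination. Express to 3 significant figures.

198 mg

CYP2C8: 0.64 × 1.5 = 0.96
Other: 0.36 (unchanged)
New clearance relative to baseline: 0.96 + 0.36 = 1.32.
Css,avg = (dose rate)/CL, so holding Css fixed requires dose ∝ CL: 150 × 1.32 = 198 mg.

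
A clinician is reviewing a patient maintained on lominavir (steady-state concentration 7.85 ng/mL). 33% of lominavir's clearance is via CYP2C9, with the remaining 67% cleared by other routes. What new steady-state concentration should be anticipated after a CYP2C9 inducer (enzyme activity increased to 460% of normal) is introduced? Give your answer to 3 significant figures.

CYP2C9: 0.33 × 4.6 = 1.518
Other: 0.67 (unchanged)
CL_new/CL_old = 1.518 + 0.67 = 2.188.
With dosing unchanged, steady-state concentration scales as 1/CL: 7.85 / 2.188 = 3.59 ng/mL.

3.59 ng/mL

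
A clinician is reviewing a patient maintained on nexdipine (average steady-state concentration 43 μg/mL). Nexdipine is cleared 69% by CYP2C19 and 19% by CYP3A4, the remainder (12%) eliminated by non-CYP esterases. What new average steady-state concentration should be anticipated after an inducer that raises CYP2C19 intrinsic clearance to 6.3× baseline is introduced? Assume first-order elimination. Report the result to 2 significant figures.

9.2 μg/mL

CYP2C19: 0.69 × 6.3 = 4.347
CYP3A4: 0.19 (unchanged)
Other: 0.12 (unchanged)
Relative clearance = 4.347 + 0.19 + 0.12 = 4.657.
With dosing unchanged, average steady-state concentration scales as 1/CL: 43 / 4.657 = 9.2 μg/mL.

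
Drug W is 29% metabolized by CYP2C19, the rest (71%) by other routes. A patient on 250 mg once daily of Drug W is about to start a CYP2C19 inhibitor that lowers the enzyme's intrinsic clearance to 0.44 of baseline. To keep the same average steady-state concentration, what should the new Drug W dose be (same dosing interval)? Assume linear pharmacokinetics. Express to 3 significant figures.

209 mg

The CYP2C19 pathway (29% of clearance) drops to 0.44× activity: 0.29 × 0.44 = 0.1276.
The remaining 71% of clearance is unaffected.
New clearance relative to baseline: 0.1276 + 0.71 = 0.8376.
Exposure is unchanged when dose changes in proportion to clearance. New dose = 250 mg × 0.8376 = 209 mg.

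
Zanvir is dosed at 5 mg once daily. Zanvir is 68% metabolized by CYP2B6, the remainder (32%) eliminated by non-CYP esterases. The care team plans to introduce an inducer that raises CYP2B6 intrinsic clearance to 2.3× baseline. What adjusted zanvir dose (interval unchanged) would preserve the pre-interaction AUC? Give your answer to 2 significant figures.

9.4 mg

The CYP2B6 pathway (68% of clearance) is boosted to 2.3× activity: 0.68 × 2.3 = 1.564.
Non-CYP routes (32%) are unchanged.
CL_new/CL_old = 1.564 + 0.32 = 1.884.
Css,avg = (dose rate)/CL, so holding Css fixed requires dose ∝ CL: 5 × 1.884 = 9.4 mg.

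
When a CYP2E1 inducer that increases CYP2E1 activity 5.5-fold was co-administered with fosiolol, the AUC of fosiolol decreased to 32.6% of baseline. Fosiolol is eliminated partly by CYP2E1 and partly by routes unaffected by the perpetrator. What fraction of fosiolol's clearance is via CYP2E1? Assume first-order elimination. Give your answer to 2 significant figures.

0.46

Write x for the fraction cleared via CYP2E1. The observed AUC change means clearance rose to 1/0.326 = 3.067 of baseline.
Setting x·5.5 + (1 − x) = 3.067 and solving: x = (3.067 − 1)/(5.5 − 1) = 0.46.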